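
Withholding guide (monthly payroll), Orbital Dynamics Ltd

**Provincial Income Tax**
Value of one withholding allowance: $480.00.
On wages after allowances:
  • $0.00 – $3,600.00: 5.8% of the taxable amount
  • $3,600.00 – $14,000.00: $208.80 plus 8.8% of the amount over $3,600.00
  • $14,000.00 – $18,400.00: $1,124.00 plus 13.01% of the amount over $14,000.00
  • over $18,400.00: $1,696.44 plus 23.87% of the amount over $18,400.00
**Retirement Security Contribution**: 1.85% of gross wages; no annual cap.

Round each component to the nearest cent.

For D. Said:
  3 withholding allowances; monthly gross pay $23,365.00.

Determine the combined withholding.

$2,970.11

Provincial Income Tax: taxable = $23,365.00 − 3×$480.00 = $21,925.00
  $1,696.44 + 23.87% × ($21,925.00 − $18,400.00) = $1,696.44 + 23.87% × $3,525.00 = $2,537.86
Retirement Security Contribution: 1.85% × $23,365.00 = $432.25
Total: $2,537.86 + $432.25 = $2,970.11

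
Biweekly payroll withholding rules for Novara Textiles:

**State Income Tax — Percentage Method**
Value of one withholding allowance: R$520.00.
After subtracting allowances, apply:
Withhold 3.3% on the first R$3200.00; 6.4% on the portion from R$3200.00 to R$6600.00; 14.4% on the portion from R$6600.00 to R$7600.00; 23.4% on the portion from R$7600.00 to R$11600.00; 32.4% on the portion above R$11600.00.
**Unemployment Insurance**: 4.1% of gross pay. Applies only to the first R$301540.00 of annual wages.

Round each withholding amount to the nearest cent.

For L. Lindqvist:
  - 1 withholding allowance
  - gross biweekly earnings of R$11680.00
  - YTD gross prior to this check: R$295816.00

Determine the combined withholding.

State Income Tax: taxable = R$11680.00 − 1×R$520.00 = R$11160.00
  R$467.20 + 23.4% × (R$11160.00 − R$7600.00) = R$467.20 + 23.4% × R$3560.00 = R$1300.24
Unemployment Insurance: cap R$301540.00 − YTD R$295816.00 = R$5724.00 subject; 4.1% × R$5724.00 = R$234.68
Total: R$1300.24 + R$234.68 = R$1534.92

R$1534.92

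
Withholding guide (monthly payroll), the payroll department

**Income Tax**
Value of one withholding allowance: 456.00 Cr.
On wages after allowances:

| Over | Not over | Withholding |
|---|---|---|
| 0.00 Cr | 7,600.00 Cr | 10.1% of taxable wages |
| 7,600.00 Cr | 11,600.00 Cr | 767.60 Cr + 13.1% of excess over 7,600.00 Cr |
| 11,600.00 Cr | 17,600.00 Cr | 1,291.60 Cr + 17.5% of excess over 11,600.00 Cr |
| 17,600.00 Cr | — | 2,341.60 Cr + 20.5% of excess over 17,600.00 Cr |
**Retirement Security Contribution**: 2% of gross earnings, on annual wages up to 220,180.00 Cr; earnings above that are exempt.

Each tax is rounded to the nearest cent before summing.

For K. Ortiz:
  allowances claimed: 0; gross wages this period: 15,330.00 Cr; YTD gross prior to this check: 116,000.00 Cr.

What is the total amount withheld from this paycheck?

Income Tax: taxable = 15,330.00 Cr
  1,291.60 Cr + 17.5% × (15,330.00 Cr − 11,600.00 Cr) = 1,291.60 Cr + 17.5% × 3,730.00 Cr = 1,944.35 Cr
Retirement Security Contribution: 2% × 15,330.00 Cr = 306.60 Cr
Total: 1,944.35 Cr + 306.60 Cr = 2,250.95 Cr

2,250.95 Cr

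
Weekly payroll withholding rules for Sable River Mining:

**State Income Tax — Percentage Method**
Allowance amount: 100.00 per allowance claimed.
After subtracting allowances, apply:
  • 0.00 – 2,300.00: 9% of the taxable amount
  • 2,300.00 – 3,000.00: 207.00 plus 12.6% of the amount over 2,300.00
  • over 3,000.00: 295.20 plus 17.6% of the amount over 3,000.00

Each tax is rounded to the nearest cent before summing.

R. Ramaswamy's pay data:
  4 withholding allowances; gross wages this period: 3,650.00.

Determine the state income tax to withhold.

339.20

State Income Tax: taxable = 3,650.00 − 4×100.00 = 3,250.00
  295.20 + 17.6% × (3,250.00 − 3,000.00) = 295.20 + 17.6% × 250.00 = 339.20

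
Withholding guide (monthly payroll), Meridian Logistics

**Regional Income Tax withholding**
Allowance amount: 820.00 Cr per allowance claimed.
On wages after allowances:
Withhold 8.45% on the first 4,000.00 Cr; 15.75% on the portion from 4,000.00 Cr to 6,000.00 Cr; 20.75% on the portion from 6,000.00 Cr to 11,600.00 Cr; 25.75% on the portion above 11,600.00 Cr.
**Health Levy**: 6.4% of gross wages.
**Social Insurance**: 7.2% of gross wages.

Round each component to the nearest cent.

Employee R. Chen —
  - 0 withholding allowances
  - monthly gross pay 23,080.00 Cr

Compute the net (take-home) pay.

15,170.02 Cr

Regional Income Tax: taxable = 23,080.00 Cr
  1,815.00 Cr + 25.75% × (23,080.00 Cr − 11,600.00 Cr) = 1,815.00 Cr + 25.75% × 11,480.00 Cr = 4,771.10 Cr
Health Levy: 6.4% × 23,080.00 Cr = 1,477.12 Cr
Social Insurance: 7.2% × 23,080.00 Cr = 1,661.76 Cr
Total withheld: 4,771.10 Cr + 1,477.12 Cr + 1,661.76 Cr = 7,909.98 Cr
Net pay: 23,080.00 Cr − 7,909.98 Cr = 15,170.02 Cr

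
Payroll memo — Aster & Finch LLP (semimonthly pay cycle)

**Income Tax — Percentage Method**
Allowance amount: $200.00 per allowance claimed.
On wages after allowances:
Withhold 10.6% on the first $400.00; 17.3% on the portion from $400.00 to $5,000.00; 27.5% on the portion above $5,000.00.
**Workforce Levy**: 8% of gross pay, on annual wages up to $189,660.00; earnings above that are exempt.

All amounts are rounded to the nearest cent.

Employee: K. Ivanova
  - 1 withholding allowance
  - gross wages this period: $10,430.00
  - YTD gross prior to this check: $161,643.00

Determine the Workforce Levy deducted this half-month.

$834.40

Workforce Levy: 8% × $10,430.00 = $834.40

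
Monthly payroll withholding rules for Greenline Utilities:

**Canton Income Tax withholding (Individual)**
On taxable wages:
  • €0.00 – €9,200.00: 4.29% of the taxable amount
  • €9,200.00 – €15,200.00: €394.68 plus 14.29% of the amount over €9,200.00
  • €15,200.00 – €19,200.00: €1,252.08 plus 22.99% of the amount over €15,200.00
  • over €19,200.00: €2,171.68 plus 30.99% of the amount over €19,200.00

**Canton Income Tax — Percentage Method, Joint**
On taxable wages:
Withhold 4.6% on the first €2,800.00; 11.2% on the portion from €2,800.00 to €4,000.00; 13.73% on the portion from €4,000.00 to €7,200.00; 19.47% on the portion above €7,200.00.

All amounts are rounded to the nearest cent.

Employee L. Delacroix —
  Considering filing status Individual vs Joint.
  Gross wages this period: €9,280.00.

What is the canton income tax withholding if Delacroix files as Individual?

€406.11

Canton Income Tax (Individual): taxable = €9,280.00
  €394.68 + 14.29% × (€9,280.00 − €9,200.00) = €394.68 + 14.29% × €80.00 = €406.11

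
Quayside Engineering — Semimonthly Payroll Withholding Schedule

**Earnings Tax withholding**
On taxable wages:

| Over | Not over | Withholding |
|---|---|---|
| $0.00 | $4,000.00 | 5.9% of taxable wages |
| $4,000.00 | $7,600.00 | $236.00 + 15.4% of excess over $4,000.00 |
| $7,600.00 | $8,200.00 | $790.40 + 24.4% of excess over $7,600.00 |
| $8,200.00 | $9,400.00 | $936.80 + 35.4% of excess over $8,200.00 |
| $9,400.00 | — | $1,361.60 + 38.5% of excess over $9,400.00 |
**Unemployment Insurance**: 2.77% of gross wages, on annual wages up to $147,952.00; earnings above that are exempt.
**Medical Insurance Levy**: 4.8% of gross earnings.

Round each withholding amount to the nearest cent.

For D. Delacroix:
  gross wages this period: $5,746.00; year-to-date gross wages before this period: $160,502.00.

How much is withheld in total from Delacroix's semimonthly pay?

Earnings Tax: taxable = $5,746.00
  $236.00 + 15.4% × ($5,746.00 − $4,000.00) = $236.00 + 15.4% × $1,746.00 = $504.88
Unemployment Insurance: YTD $160,502.00 ≥ cap $147,952.00 → $0.00
Medical Insurance Levy: 4.8% × $5,746.00 = $275.81
Total: $504.88 + $0.00 + $275.81 = $780.69

$780.69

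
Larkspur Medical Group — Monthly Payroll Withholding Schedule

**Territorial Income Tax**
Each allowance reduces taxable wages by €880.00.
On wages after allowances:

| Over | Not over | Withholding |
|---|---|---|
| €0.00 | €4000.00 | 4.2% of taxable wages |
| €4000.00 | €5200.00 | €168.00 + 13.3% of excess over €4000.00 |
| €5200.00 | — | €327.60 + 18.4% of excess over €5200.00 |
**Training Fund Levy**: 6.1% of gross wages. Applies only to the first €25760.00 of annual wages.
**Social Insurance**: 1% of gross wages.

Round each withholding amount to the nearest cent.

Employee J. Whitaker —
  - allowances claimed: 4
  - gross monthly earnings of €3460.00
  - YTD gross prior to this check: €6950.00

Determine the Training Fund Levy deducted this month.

Training Fund Levy: 6.1% × €3460.00 = €211.06

€211.06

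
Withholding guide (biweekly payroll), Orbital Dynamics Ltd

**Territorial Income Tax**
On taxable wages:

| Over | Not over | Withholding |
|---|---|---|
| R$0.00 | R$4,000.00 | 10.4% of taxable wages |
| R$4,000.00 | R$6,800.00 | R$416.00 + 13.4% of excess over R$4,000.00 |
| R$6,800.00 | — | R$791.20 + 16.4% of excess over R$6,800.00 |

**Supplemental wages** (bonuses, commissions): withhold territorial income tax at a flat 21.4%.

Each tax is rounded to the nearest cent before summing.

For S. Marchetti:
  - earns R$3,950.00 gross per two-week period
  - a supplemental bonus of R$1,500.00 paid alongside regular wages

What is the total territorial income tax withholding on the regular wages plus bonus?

R$731.80

Territorial Income Tax: taxable = R$3,950.00
  10.4% × R$3,950.00 = R$410.80
Supplemental (21.4% flat on bonus): 21.4% × R$1,500.00 = R$321.00
Total territorial income tax: R$410.80 + R$321.00 = R$731.80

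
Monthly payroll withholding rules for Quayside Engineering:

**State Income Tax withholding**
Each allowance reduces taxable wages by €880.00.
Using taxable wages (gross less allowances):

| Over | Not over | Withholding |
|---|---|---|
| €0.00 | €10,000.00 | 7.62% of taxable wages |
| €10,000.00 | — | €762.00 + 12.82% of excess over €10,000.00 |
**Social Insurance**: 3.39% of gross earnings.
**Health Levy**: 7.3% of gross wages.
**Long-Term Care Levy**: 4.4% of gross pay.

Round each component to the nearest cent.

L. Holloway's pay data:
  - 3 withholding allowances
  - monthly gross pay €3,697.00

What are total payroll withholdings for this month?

State Income Tax: taxable = €3,697.00 − 3×€880.00 = €1,057.00
  7.62% × €1,057.00 = €80.54
Social Insurance: 3.39% × €3,697.00 = €125.33
Health Levy: 7.3% × €3,697.00 = €269.88
Long-Term Care Levy: 4.4% × €3,697.00 = €162.67
Total: €80.54 + €125.33 + €269.88 + €162.67 = €638.42

€638.42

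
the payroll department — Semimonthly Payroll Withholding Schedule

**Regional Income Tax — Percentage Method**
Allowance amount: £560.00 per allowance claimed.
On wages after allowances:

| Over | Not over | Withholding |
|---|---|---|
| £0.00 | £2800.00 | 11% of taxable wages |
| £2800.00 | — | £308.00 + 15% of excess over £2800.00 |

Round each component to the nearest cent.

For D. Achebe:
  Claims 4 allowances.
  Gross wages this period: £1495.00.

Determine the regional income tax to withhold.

Regional Income Tax: taxable = £1495.00 − 4×£560.00 = £-745.00
  Taxable ≤ 0 → £0.00

£0.00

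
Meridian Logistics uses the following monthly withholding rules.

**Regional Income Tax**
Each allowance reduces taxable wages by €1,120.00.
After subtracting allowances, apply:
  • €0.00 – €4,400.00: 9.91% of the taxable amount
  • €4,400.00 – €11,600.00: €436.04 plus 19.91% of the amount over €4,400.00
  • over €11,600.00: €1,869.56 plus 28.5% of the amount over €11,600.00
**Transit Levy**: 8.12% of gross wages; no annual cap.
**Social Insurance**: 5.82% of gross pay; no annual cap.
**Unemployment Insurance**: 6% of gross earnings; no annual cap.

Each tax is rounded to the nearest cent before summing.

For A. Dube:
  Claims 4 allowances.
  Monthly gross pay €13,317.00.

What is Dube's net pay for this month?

€9,342.14

Regional Income Tax: taxable = €13,317.00 − 4×€1,120.00 = €8,837.00
  €436.04 + 19.91% × (€8,837.00 − €4,400.00) = €436.04 + 19.91% × €4,437.00 = €1,319.45
Transit Levy: 8.12% × €13,317.00 = €1,081.34
Social Insurance: 5.82% × €13,317.00 = €775.05
Unemployment Insurance: 6% × €13,317.00 = €799.02
Total withheld: €1,319.45 + €1,081.34 + €775.05 + €799.02 = €3,974.86
Net pay: €13,317.00 − €3,974.86 = €9,342.14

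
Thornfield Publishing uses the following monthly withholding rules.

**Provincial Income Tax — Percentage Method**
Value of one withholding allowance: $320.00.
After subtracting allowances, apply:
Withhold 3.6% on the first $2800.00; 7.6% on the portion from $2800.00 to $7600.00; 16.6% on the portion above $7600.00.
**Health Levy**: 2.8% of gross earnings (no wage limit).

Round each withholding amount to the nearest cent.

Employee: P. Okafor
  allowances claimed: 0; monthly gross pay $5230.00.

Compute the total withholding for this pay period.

Provincial Income Tax: taxable = $5230.00
  $100.80 + 7.6% × ($5230.00 − $2800.00) = $100.80 + 7.6% × $2430.00 = $285.48
Health Levy: 2.8% × $5230.00 = $146.44
Total: $285.48 + $146.44 = $431.92

$431.92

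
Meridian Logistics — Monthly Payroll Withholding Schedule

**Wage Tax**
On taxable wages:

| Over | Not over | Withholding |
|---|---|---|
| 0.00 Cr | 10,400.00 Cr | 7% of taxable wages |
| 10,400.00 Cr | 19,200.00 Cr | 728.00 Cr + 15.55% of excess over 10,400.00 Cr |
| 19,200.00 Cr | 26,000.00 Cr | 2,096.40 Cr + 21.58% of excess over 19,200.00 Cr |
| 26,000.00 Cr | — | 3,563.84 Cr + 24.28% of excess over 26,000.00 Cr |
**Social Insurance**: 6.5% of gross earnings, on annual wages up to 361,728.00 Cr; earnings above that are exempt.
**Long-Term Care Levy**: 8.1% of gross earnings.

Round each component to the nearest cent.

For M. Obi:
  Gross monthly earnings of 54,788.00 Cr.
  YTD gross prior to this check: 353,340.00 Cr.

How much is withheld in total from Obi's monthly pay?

15,536.62 Cr

Wage Tax: taxable = 54,788.00 Cr
  3,563.84 Cr + 24.28% × (54,788.00 Cr − 26,000.00 Cr) = 3,563.84 Cr + 24.28% × 28,788.00 Cr = 10,553.57 Cr
Social Insurance: cap 361,728.00 Cr − YTD 353,340.00 Cr = 8,388.00 Cr subject; 6.5% × 8,388.00 Cr = 545.22 Cr
Long-Term Care Levy: 8.1% × 54,788.00 Cr = 4,437.83 Cr
Total: 10,553.57 Cr + 545.22 Cr + 4,437.83 Cr = 15,536.62 Cr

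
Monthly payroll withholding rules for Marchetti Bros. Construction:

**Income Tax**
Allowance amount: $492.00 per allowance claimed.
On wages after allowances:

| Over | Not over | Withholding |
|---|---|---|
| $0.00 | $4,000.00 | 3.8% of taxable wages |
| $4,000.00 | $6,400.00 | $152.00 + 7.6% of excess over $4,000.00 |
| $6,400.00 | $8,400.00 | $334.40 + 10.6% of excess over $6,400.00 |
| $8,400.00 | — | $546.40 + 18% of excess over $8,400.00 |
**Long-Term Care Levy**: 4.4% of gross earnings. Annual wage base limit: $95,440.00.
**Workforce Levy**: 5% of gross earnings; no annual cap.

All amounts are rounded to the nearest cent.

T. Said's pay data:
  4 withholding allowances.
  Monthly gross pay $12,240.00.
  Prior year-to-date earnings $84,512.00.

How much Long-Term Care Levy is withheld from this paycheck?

Long-Term Care Levy: cap $95,440.00 − YTD $84,512.00 = $10,928.00 subject; 4.4% × $10,928.00 = $480.83

$480.83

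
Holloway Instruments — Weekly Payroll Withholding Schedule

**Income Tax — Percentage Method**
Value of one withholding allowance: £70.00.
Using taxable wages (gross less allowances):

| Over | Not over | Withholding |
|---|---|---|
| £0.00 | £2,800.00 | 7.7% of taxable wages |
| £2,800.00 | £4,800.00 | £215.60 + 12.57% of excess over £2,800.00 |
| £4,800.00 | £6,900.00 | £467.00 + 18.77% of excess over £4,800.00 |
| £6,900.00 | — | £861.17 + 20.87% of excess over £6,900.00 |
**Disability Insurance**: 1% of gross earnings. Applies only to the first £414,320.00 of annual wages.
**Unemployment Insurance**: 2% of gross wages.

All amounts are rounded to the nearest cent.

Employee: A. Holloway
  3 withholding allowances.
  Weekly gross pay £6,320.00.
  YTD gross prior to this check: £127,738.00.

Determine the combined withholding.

£902.49

Income Tax: taxable = £6,320.00 − 3×£70.00 = £6,110.00
  £467.00 + 18.77% × (£6,110.00 − £4,800.00) = £467.00 + 18.77% × £1,310.00 = £712.89
Disability Insurance: 1% × £6,320.00 = £63.20
Unemployment Insurance: 2% × £6,320.00 = £126.40
Total: £712.89 + £63.20 + £126.40 = £902.49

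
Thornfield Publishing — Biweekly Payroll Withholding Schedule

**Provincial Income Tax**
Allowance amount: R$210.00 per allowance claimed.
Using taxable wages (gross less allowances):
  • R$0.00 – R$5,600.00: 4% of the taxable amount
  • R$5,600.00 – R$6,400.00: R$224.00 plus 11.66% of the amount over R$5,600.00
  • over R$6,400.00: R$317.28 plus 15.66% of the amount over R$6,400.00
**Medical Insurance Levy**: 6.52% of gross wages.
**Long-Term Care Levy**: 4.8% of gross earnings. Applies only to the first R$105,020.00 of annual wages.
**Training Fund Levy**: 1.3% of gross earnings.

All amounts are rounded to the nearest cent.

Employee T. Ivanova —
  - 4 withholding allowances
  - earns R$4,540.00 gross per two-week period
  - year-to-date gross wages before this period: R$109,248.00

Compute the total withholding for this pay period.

Provincial Income Tax: taxable = R$4,540.00 − 4×R$210.00 = R$3,700.00
  4% × R$3,700.00 = R$148.00
Medical Insurance Levy: 6.52% × R$4,540.00 = R$296.01
Long-Term Care Levy: YTD R$109,248.00 ≥ cap R$105,020.00 → R$0.00
Training Fund Levy: 1.3% × R$4,540.00 = R$59.02
Total: R$148.00 + R$296.01 + R$0.00 + R$59.02 = R$503.03

R$503.03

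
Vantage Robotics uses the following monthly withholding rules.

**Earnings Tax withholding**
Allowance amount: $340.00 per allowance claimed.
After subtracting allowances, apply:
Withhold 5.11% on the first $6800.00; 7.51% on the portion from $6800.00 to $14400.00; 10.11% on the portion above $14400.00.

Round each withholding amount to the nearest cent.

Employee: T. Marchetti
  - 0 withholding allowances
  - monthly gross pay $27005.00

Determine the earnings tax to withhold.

Earnings Tax: taxable = $27005.00
  $918.24 + 10.11% × ($27005.00 − $14400.00) = $918.24 + 10.11% × $12605.00 = $2192.61

$2192.61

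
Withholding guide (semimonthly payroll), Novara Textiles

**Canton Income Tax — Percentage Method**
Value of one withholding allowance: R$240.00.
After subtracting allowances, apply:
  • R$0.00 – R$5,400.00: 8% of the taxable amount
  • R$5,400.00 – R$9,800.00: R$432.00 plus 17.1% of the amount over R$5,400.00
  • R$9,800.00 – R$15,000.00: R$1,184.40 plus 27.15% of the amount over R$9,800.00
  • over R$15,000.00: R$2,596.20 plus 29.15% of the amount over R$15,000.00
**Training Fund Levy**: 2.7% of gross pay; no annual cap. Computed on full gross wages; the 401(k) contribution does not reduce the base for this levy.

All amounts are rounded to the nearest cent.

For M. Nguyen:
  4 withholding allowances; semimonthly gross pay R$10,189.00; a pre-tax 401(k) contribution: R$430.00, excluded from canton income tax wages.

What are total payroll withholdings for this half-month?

R$1,288.33

Canton Income Tax: taxable = R$10,189.00 − R$430.00 − 4×R$240.00 = R$8,799.00
  R$432.00 + 17.1% × (R$8,799.00 − R$5,400.00) = R$432.00 + 17.1% × R$3,399.00 = R$1,013.23
Training Fund Levy: 2.7% × R$10,189.00 = R$275.10
Total: R$1,013.23 + R$275.10 = R$1,288.33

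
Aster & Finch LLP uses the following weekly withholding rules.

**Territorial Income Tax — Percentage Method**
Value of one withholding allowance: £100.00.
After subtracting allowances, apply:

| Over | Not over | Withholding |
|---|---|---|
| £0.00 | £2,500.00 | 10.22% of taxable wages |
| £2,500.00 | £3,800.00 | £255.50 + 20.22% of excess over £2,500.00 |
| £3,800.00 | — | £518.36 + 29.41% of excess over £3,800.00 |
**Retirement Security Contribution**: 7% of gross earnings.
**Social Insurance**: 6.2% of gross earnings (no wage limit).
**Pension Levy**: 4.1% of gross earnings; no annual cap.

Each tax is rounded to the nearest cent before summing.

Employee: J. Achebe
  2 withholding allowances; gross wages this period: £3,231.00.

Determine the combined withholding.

Territorial Income Tax: taxable = £3,231.00 − 2×£100.00 = £3,031.00
  £255.50 + 20.22% × (£3,031.00 − £2,500.00) = £255.50 + 20.22% × £531.00 = £362.87
Retirement Security Contribution: 7% × £3,231.00 = £226.17
Social Insurance: 6.2% × £3,231.00 = £200.32
Pension Levy: 4.1% × £3,231.00 = £132.47
Total: £362.87 + £226.17 + £200.32 + £132.47 = £921.83

£921.83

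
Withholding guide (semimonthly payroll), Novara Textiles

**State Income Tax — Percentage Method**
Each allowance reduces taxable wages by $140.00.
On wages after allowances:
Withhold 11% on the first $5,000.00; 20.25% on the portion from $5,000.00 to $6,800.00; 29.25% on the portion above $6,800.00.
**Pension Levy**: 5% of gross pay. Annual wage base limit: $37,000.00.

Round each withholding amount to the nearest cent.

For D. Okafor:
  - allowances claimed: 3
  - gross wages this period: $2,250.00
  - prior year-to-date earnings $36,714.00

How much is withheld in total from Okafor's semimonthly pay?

$215.60

State Income Tax: taxable = $2,250.00 − 3×$140.00 = $1,830.00
  11% × $1,830.00 = $201.30
Pension Levy: cap $37,000.00 − YTD $36,714.00 = $286.00 subject; 5% × $286.00 = $14.30
Total: $201.30 + $14.30 = $215.60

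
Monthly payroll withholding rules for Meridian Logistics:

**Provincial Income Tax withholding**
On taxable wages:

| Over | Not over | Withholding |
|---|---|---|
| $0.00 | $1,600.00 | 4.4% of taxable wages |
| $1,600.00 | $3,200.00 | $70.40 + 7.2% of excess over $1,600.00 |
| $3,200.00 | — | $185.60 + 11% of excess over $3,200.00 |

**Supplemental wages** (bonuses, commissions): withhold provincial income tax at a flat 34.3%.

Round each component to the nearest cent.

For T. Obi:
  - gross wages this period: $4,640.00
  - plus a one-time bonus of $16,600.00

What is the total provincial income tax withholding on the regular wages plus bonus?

Provincial Income Tax: taxable = $4,640.00
  $185.60 + 11% × ($4,640.00 − $3,200.00) = $185.60 + 11% × $1,440.00 = $344.00
Supplemental (34.3% flat on bonus): 34.3% × $16,600.00 = $5,693.80
Total provincial income tax: $344.00 + $5,693.80 = $6,037.80

$6,037.80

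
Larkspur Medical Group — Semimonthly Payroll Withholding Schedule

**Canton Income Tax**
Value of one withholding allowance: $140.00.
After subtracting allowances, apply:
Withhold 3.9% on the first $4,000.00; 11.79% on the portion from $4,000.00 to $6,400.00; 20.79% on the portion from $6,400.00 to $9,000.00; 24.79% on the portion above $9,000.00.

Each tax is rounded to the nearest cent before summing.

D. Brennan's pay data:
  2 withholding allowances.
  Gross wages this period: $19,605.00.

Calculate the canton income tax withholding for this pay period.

Canton Income Tax: taxable = $19,605.00 − 2×$140.00 = $19,325.00
  $979.50 + 24.79% × ($19,325.00 − $9,000.00) = $979.50 + 24.79% × $10,325.00 = $3,539.07

$3,539.07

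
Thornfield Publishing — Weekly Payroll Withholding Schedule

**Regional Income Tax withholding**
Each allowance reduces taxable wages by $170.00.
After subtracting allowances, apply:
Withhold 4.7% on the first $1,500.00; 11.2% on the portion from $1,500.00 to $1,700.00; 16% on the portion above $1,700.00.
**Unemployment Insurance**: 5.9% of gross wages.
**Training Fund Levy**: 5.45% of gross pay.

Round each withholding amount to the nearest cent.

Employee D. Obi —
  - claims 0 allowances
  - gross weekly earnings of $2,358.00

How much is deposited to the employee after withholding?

$1,892.19

Regional Income Tax: taxable = $2,358.00
  $92.90 + 16% × ($2,358.00 − $1,700.00) = $92.90 + 16% × $658.00 = $198.18
Unemployment Insurance: 5.9% × $2,358.00 = $139.12
Training Fund Levy: 5.45% × $2,358.00 = $128.51
Total withheld: $198.18 + $139.12 + $128.51 = $465.81
Net pay: $2,358.00 − $465.81 = $1,892.19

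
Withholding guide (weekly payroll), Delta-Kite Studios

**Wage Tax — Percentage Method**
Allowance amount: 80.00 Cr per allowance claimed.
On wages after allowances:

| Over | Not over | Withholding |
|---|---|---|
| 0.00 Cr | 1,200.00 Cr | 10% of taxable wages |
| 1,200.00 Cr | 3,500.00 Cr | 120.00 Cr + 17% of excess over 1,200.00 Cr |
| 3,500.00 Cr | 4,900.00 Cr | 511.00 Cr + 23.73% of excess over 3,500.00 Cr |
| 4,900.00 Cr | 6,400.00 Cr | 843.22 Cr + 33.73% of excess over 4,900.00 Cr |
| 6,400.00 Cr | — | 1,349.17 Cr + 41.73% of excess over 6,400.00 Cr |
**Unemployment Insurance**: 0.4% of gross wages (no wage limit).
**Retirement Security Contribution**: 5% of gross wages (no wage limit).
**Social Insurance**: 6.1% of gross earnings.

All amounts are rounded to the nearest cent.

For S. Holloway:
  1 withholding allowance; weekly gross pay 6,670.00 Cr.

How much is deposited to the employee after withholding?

4,474.49 Cr

Wage Tax: taxable = 6,670.00 Cr − 1×80.00 Cr = 6,590.00 Cr
  1,349.17 Cr + 41.73% × (6,590.00 Cr − 6,400.00 Cr) = 1,349.17 Cr + 41.73% × 190.00 Cr = 1,428.46 Cr
Unemployment Insurance: 0.4% × 6,670.00 Cr = 26.68 Cr
Retirement Security Contribution: 5% × 6,670.00 Cr = 333.50 Cr
Social Insurance: 6.1% × 6,670.00 Cr = 406.87 Cr
Total withheld: 1,428.46 Cr + 26.68 Cr + 333.50 Cr + 406.87 Cr = 2,195.51 Cr
Net pay: 6,670.00 Cr − 2,195.51 Cr = 4,474.49 Cr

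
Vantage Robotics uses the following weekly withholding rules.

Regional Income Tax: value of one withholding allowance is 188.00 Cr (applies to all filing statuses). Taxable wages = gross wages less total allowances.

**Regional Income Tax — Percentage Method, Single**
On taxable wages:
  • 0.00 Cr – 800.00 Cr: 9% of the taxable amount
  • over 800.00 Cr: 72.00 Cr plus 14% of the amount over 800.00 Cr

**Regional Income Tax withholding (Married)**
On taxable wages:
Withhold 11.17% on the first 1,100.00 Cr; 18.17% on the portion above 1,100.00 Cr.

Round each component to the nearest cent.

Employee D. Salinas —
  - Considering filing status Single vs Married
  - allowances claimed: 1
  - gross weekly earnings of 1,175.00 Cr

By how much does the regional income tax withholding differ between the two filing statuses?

Regional Income Tax (Single): taxable = 1,175.00 Cr − 1×188.00 Cr = 987.00 Cr
  72.00 Cr + 14% × (987.00 Cr − 800.00 Cr) = 72.00 Cr + 14% × 187.00 Cr = 98.18 Cr
Regional Income Tax (Married): taxable = 1,175.00 Cr − 1×188.00 Cr = 987.00 Cr
  11.17% × 987.00 Cr = 110.25 Cr
Difference: |98.18 Cr − 110.25 Cr| = 12.07 Cr (higher under Married)

12.07 Cr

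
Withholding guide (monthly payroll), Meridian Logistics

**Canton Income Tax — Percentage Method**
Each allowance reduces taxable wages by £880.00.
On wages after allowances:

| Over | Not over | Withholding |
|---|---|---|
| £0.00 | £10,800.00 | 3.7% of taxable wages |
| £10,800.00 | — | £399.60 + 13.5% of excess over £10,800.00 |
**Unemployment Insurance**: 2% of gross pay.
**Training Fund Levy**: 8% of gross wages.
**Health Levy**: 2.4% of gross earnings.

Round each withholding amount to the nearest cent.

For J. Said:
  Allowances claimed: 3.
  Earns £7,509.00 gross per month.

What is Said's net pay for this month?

£6,397.73

Canton Income Tax: taxable = £7,509.00 − 3×£880.00 = £4,869.00
  3.7% × £4,869.00 = £180.15
Unemployment Insurance: 2% × £7,509.00 = £150.18
Training Fund Levy: 8% × £7,509.00 = £600.72
Health Levy: 2.4% × £7,509.00 = £180.22
Total withheld: £180.15 + £150.18 + £600.72 + £180.22 = £1,111.27
Net pay: £7,509.00 − £1,111.27 = £6,397.73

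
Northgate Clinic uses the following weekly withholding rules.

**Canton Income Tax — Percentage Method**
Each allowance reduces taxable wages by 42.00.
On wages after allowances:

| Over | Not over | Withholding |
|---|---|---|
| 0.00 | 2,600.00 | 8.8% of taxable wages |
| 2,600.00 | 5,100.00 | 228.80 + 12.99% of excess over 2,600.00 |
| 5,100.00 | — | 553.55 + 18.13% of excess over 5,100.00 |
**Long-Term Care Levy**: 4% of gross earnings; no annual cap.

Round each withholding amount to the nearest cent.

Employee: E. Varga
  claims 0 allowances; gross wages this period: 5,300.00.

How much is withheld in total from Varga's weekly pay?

Canton Income Tax: taxable = 5,300.00
  553.55 + 18.13% × (5,300.00 − 5,100.00) = 553.55 + 18.13% × 200.00 = 589.81
Long-Term Care Levy: 4% × 5,300.00 = 212.00
Total: 589.81 + 212.00 = 801.81

801.81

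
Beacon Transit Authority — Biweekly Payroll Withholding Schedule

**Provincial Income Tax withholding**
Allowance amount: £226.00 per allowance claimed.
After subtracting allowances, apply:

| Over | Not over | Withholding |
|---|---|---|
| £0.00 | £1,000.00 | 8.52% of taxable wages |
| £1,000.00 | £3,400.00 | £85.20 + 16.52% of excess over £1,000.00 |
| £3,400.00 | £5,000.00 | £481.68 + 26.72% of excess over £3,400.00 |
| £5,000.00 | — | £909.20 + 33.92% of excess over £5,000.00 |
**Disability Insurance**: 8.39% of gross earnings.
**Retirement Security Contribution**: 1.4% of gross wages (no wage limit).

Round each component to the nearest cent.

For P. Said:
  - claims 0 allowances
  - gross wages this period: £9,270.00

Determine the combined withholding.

£3,265.11

Provincial Income Tax: taxable = £9,270.00
  £909.20 + 33.92% × (£9,270.00 − £5,000.00) = £909.20 + 33.92% × £4,270.00 = £2,357.58
Disability Insurance: 8.39% × £9,270.00 = £777.75
Retirement Security Contribution: 1.4% × £9,270.00 = £129.78
Total: £2,357.58 + £777.75 + £129.78 = £3,265.11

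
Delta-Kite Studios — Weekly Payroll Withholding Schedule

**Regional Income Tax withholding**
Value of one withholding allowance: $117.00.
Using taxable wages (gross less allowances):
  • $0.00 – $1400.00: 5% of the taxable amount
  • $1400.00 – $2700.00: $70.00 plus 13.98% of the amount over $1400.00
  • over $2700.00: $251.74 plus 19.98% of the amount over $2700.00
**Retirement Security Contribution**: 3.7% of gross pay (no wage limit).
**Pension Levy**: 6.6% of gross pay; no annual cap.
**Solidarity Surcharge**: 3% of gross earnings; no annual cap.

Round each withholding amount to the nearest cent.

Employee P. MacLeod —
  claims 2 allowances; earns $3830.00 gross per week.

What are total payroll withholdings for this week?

$940.15

Regional Income Tax: taxable = $3830.00 − 2×$117.00 = $3596.00
  $251.74 + 19.98% × ($3596.00 − $2700.00) = $251.74 + 19.98% × $896.00 = $430.76
Retirement Security Contribution: 3.7% × $3830.00 = $141.71
Pension Levy: 6.6% × $3830.00 = $252.78
Solidarity Surcharge: 3% × $3830.00 = $114.90
Total: $430.76 + $141.71 + $252.78 + $114.90 = $940.15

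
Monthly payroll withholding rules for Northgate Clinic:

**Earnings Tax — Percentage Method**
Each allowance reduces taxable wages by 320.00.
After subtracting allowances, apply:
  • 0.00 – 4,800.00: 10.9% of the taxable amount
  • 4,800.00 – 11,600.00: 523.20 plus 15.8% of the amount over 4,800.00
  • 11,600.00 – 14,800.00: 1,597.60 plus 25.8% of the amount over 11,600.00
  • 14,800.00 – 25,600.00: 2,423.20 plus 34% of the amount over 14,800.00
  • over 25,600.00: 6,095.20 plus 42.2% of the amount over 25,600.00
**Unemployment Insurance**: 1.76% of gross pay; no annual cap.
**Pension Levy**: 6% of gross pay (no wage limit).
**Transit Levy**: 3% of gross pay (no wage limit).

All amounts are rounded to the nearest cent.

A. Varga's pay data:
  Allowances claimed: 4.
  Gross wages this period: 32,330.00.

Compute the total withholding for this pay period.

11,873.81

Earnings Tax: taxable = 32,330.00 − 4×320.00 = 31,050.00
  6,095.20 + 42.2% × (31,050.00 − 25,600.00) = 6,095.20 + 42.2% × 5,450.00 = 8,395.10
Unemployment Insurance: 1.76% × 32,330.00 = 569.01
Pension Levy: 6% × 32,330.00 = 1,939.80
Transit Levy: 3% × 32,330.00 = 969.90
Total: 8,395.10 + 569.01 + 1,939.80 + 969.90 = 11,873.81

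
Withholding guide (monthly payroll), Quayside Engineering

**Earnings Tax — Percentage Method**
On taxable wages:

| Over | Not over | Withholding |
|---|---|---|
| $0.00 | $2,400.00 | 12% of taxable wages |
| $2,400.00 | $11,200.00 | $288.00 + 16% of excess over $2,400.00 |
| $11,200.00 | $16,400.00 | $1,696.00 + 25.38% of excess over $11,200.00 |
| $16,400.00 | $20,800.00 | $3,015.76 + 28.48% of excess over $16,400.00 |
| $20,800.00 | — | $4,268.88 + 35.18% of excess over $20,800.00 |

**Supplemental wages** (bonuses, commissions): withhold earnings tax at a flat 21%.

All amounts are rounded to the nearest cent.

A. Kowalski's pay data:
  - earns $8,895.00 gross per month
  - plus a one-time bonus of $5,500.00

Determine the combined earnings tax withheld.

$2,482.20

Earnings Tax: taxable = $8,895.00
  $288.00 + 16% × ($8,895.00 − $2,400.00) = $288.00 + 16% × $6,495.00 = $1,327.20
Supplemental (21% flat on bonus): 21% × $5,500.00 = $1,155.00
Total earnings tax: $1,327.20 + $1,155.00 = $2,482.20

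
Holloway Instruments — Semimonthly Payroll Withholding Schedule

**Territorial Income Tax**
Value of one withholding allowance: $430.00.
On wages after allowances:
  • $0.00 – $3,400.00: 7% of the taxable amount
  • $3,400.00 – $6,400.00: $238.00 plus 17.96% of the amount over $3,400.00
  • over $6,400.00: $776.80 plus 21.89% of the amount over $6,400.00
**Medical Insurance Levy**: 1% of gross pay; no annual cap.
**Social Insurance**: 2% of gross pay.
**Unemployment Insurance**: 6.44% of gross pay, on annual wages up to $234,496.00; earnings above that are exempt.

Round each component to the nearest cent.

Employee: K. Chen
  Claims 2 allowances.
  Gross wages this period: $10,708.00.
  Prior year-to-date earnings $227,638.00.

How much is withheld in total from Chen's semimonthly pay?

Territorial Income Tax: taxable = $10,708.00 − 2×$430.00 = $9,848.00
  $776.80 + 21.89% × ($9,848.00 − $6,400.00) = $776.80 + 21.89% × $3,448.00 = $1,531.57
Medical Insurance Levy: 1% × $10,708.00 = $107.08
Social Insurance: 2% × $10,708.00 = $214.16
Unemployment Insurance: cap $234,496.00 − YTD $227,638.00 = $6,858.00 subject; 6.44% × $6,858.00 = $441.66
Total: $1,531.57 + $107.08 + $214.16 + $441.66 = $2,294.47

$2,294.47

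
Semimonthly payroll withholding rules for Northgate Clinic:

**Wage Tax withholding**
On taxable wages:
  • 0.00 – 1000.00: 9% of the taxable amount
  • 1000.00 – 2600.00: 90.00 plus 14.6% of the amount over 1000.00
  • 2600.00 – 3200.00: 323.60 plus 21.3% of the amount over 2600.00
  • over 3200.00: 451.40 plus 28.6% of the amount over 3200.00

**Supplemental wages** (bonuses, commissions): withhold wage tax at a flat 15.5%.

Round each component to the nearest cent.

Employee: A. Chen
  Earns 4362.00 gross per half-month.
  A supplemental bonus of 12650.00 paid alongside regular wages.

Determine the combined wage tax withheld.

2744.48

Wage Tax: taxable = 4362.00
  451.40 + 28.6% × (4362.00 − 3200.00) = 451.40 + 28.6% × 1162.00 = 783.73
Supplemental (15.5% flat on bonus): 15.5% × 12650.00 = 1960.75
Total wage tax: 783.73 + 1960.75 = 2744.48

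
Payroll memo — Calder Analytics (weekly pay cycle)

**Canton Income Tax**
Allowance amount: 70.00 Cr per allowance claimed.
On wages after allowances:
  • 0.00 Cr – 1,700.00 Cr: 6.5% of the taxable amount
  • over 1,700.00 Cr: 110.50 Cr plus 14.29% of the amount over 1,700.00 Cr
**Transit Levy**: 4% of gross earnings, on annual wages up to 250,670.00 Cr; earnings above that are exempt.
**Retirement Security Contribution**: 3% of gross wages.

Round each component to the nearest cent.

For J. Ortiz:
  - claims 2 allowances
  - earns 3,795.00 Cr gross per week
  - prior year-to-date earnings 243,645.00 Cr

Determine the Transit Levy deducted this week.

Transit Levy: 4% × 3,795.00 Cr = 151.80 Cr

151.80 Cr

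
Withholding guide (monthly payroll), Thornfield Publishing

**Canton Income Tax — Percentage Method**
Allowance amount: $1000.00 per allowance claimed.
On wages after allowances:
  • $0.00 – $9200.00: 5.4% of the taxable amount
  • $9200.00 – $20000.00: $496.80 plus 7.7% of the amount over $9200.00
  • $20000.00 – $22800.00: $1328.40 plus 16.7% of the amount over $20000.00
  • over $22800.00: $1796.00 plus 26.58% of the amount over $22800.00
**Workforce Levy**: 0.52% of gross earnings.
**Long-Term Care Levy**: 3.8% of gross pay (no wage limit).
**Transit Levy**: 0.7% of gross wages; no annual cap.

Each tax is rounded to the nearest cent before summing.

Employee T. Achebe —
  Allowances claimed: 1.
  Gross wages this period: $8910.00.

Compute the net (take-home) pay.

Canton Income Tax: taxable = $8910.00 − 1×$1000.00 = $7910.00
  5.4% × $7910.00 = $427.14
Workforce Levy: 0.52% × $8910.00 = $46.33
Long-Term Care Levy: 3.8% × $8910.00 = $338.58
Transit Levy: 0.7% × $8910.00 = $62.37
Total withheld: $427.14 + $46.33 + $338.58 + $62.37 = $874.42
Net pay: $8910.00 − $874.42 = $8035.58

$8035.58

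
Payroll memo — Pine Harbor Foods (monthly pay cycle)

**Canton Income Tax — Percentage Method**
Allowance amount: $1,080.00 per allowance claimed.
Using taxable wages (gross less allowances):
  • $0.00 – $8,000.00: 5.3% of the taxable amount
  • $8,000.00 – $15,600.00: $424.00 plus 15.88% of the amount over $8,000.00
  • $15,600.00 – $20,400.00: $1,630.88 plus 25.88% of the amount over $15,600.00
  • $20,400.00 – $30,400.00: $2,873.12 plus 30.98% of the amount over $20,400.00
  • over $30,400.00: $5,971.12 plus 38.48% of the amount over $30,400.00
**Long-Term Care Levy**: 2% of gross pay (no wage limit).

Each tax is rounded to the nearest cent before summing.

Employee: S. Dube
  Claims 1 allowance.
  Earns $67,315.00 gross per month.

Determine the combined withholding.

$21,106.73

Canton Income Tax: taxable = $67,315.00 − 1×$1,080.00 = $66,235.00
  $5,971.12 + 38.48% × ($66,235.00 − $30,400.00) = $5,971.12 + 38.48% × $35,835.00 = $19,760.43
Long-Term Care Levy: 2% × $67,315.00 = $1,346.30
Total: $19,760.43 + $1,346.30 = $21,106.73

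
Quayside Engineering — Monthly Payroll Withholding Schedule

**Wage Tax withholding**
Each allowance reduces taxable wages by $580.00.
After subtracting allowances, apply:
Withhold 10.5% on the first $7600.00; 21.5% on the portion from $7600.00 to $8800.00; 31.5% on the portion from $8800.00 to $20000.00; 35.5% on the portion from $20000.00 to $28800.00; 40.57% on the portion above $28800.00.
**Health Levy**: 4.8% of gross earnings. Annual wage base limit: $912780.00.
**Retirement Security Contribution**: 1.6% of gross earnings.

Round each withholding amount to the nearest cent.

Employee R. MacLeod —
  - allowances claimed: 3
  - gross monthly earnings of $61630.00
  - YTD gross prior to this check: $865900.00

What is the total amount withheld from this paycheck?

$23557.53

Wage Tax: taxable = $61630.00 − 3×$580.00 = $59890.00
  $7708.00 + 40.57% × ($59890.00 − $28800.00) = $7708.00 + 40.57% × $31090.00 = $20321.21
Health Levy: cap $912780.00 − YTD $865900.00 = $46880.00 subject; 4.8% × $46880.00 = $2250.24
Retirement Security Contribution: 1.6% × $61630.00 = $986.08
Total: $20321.21 + $2250.24 + $986.08 = $23557.53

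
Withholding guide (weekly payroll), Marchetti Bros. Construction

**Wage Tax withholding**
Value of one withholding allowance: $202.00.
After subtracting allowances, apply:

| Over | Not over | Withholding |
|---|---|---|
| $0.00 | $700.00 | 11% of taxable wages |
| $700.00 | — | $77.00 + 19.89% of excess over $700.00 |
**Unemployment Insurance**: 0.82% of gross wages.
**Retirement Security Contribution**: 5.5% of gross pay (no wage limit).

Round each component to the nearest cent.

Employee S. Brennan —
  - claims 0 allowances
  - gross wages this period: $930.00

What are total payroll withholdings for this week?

Wage Tax: taxable = $930.00
  $77.00 + 19.89% × ($930.00 − $700.00) = $77.00 + 19.89% × $230.00 = $122.75
Unemployment Insurance: 0.82% × $930.00 = $7.63
Retirement Security Contribution: 5.5% × $930.00 = $51.15
Total: $122.75 + $7.63 + $51.15 = $181.53

$181.53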